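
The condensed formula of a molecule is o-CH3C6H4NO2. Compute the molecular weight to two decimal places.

Atom tally by fragment:
  benzene ring core → C:6 H:6
  (− 2 ring H displaced by substituents)
  + CH3 → C:1 H:3
  + NO2 → N:1 O:2
Element totals:
  C: 7
  H: 7
  N: 1
  O: 2
Molecular formula: C7H7NO2.
  M = 7(12.011) + 7(1.008) + 14.007 + 2(15.999)
    = 84.077 + 7.056 + 14.007 + 31.998 = 137.138

137.14 g/mol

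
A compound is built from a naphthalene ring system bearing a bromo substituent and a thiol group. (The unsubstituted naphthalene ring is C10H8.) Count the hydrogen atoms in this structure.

7

Atom tally by fragment:
  naphthalene ring system core → C:10 H:8
  (− 2 ring H displaced by substituents)
  + Br → Br:1
  + SH → S:1 H:1
Element totals:
  C: 10
  H: 7
  Br: 1
  S: 1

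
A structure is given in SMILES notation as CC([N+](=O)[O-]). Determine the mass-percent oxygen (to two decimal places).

42.63%

Atom tally by fragment:
  CH3 → C:1 H:3
  CH2NO2 → C:1 H:2 N:1 O:2
Element totals:
  C: 2
  H: 5
  N: 1
  O: 2
Molecular formula: C2H5NO2.
Molar mass = 75.067 g/mol.
Mass from O: 2 × 15.999 = 31.998 g/mol.
%O = 31.998 / 75.067 × 100 = 42.63%.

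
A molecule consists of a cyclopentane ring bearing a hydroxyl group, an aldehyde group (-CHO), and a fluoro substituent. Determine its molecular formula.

Atom tally by fragment:
  cyclopentane ring core → C:5 H:10
  (− 3 ring H displaced by substituents)
  + OH → O:1 H:1
  + CHO → C:1 H:1 O:1
  + F → F:1
Element totals:
  C: 6
  H: 9
  F: 1
  O: 2

C6H9FO2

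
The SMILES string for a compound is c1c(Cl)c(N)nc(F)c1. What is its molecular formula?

Atom tally by fragment:
  pyridine ring core → C:5 H:5 N:1
  (− 3 ring H displaced by substituents)
  + Cl → Cl:1
  + NH2 → N:1 H:2
  + F → F:1
Element totals:
  C: 5
  H: 4
  Cl: 1
  F: 1
  N: 2

C5H4ClFN2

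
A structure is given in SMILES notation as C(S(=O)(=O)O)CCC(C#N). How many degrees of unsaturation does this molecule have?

Atom tally by fragment:
  HO3SCH2 → C:1 H:3 S:1 O:3
  CH2 → C:1 H:2
  CH2 → C:1 H:2
  CH2CN → C:2 H:2 N:1
Element totals:
  C: 5
  H: 9
  N: 1
  O: 3
  S: 1
Molecular formula: C5H9NO3S.
DoU = (2C + 2 + N − H − X) / 2 = (2·5 + 2 + 1 − 9 − 0) / 2 = 2.

2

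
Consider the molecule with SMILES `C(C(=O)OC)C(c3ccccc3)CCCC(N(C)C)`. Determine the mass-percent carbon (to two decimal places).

72.97%

Atom tally by fragment:
  CH3OOCCH2 → C:3 H:5 O:2
  CH(C6H5) → C:7 H:6
  CH2 → C:1 H:2
  CH2 → C:1 H:2
  CH2 → C:1 H:2
  CH2N(CH3)2 → C:3 H:8 N:1
Element totals:
  C: 16
  H: 25
  N: 1
  O: 2
Molecular formula: C16H25NO2.
Molar mass = 263.381 g/mol.
Mass from C: 16 × 12.011 = 192.176 g/mol.
%C = 192.176 / 263.381 × 100 = 72.97%.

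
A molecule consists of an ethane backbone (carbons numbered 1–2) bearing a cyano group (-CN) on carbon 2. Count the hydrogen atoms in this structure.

Atom tally by fragment:
  CH3 → C:1 H:3
  CH2CN → C:2 H:2 N:1
Element totals:
  C: 3
  H: 5
  N: 1

5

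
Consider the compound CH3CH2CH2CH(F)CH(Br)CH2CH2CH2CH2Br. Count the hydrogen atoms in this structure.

17

Atom tally by fragment:
  CH3 → C:1 H:3
  CH2 → C:1 H:2
  CH2 → C:1 H:2
  CH(F) → C:1 H:1 F:1
  CH(Br) → C:1 H:1 Br:1
  CH2 → C:1 H:2
  CH2 → C:1 H:2
  CH2 → C:1 H:2
  CH2Br → C:1 H:2 Br:1
Element totals:
  C: 9
  H: 17
  Br: 2
  F: 1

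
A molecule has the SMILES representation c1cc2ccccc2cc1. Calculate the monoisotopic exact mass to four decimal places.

Atom tally by fragment:
  naphthalene ring system core → C:10 H:8
Element totals:
  C: 10
  H: 8
Molecular formula: C10H8.
  M = 10(12.0) + 8(1.007825)
    = 120.000000 + 8.062600 = 128.062600

128.0626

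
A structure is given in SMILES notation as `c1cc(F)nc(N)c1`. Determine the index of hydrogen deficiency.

Atom tally by fragment:
  pyridine ring core → C:5 H:5 N:1
  (− 2 ring H displaced by substituents)
  + F → F:1
  + NH2 → N:1 H:2
Element totals:
  C: 5
  H: 5
  F: 1
  N: 2
Molecular formula: C5H5FN2.
DoU = (2C + 2 + N − H − X) / 2 = (2·5 + 2 + 2 − 5 − 1) / 2 = 4.

4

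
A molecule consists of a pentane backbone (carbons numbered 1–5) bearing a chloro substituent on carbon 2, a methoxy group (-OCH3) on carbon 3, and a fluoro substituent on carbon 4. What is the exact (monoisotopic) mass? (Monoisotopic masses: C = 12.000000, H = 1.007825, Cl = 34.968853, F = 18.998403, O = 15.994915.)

Atom tally by fragment:
  CH3 → C:1 H:3
  CH(Cl) → C:1 H:1 Cl:1
  CH(OCH3) → C:2 H:4 O:1
  CH(F) → C:1 H:1 F:1
  CH3 → C:1 H:3
Element totals:
  C: 6
  H: 12
  Cl: 1
  F: 1
  O: 1
Molecular formula: C6H12ClFO.
  M = 6(12.0) + 12(1.007825) + 34.968853 + 18.998403 + 15.994915
    = 72.000000 + 12.093900 + 34.968853 + 18.998403 + 15.994915 = 154.056071

154.0561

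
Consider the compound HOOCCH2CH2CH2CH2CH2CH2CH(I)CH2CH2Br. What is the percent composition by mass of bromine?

Atom tally by fragment:
  HOOCCH2 → C:2 H:3 O:2
  CH2 → C:1 H:2
  CH2 → C:1 H:2
  CH2 → C:1 H:2
  CH2 → C:1 H:2
  CH2 → C:1 H:2
  CH(I) → C:1 H:1 I:1
  CH2 → C:1 H:2
  CH2Br → C:1 H:2 Br:1
Element totals:
  C: 10
  H: 18
  Br: 1
  I: 1
  O: 2
Molecular formula: C10H18BrIO2.
Molar mass = 377.060 g/mol.
Mass from Br: 1 × 79.904 = 79.904 g/mol.
%Br = 79.904 / 377.060 × 100 = 21.19%.

21.19%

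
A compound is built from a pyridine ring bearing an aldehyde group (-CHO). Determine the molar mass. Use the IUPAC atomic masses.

Atom tally by fragment:
  pyridine ring core → C:5 H:5 N:1
  (− 1 ring H displaced by substituents)
  + CHO → C:1 H:1 O:1
Element totals:
  C: 6
  H: 5
  N: 1
  O: 1
Molecular formula: C6H5NO.
  M = 6(12.011) + 5(1.008) + 14.007 + 15.999
    = 72.066 + 5.040 + 14.007 + 15.999 = 107.112

107.11 g/mol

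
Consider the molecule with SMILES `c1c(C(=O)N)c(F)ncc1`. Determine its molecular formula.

Atom tally by fragment:
  pyridine ring core → C:5 H:5 N:1
  (− 2 ring H displaced by substituents)
  + CONH2 → C:1 H:2 O:1 N:1
  + F → F:1
Element totals:
  C: 6
  H: 5
  F: 1
  N: 2
  O: 1

C6H5FN2O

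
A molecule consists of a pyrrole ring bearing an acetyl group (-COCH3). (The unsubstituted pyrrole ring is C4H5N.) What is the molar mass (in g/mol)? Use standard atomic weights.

Atom tally by fragment:
  pyrrole ring core → C:4 H:5 N:1
  (− 1 ring H displaced by substituents)
  + COCH3 → C:2 H:3 O:1
Element totals:
  C: 6
  H: 7
  N: 1
  O: 1
Molecular formula: C6H7NO.
  M = 6(12.011) + 7(1.008) + 14.007 + 15.999
    = 72.066 + 7.056 + 14.007 + 15.999 = 109.128

109.13 g/mol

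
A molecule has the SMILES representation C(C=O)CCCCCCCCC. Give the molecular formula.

Atom tally by fragment:
  OHCCH2 → C:2 H:3 O:1
  CH2 → C:1 H:2
  CH2 → C:1 H:2
  CH2 → C:1 H:2
  CH2 → C:1 H:2
  CH2 → C:1 H:2
  CH2 → C:1 H:2
  CH2 → C:1 H:2
  CH2 → C:1 H:2
  CH3 → C:1 H:3
Element totals:
  C: 11
  H: 22
  O: 1

C11H22O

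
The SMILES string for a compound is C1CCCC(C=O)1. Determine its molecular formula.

C6H10O

Atom tally by fragment:
  cyclopentane ring core → C:5 H:10
  (− 1 ring H displaced by substituents)
  + CHO → C:1 H:1 O:1
Element totals:
  C: 6
  H: 10
  O: 1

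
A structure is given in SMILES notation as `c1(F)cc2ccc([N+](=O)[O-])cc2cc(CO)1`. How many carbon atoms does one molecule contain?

Atom tally by fragment:
  naphthalene ring system core → C:10 H:8
  (− 3 ring H displaced by substituents)
  + F → F:1
  + NO2 → N:1 O:2
  + CH2OH → C:1 H:3 O:1
Element totals:
  C: 11
  H: 8
  F: 1
  N: 1
  O: 3

11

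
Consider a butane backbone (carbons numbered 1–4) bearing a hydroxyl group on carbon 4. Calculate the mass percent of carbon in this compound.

Atom tally by fragment:
  CH3 → C:1 H:3
  CH2 → C:1 H:2
  CH2 → C:1 H:2
  CH2OH → C:1 H:3 O:1
Element totals:
  C: 4
  H: 10
  O: 1
Molecular formula: C4H10O.
Molar mass = 74.123 g/mol.
Mass from C: 4 × 12.011 = 48.044 g/mol.
%C = 48.044 / 74.123 × 100 = 64.82%.

64.82%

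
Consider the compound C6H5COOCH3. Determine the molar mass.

136.15 g/mol

Atom tally by fragment:
  benzene ring core → C:6 H:6
  (− 1 ring H displaced by substituents)
  + COOCH3 → C:2 H:3 O:2
Element totals:
  C: 8
  H: 8
  O: 2
Molecular formula: C8H8O2.
  M = 8(12.011) + 8(1.008) + 2(15.999)
    = 96.088 + 8.064 + 31.998 = 136.150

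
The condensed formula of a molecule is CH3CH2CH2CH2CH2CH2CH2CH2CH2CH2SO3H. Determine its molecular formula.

Atom tally by fragment:
  CH3 → C:1 H:3
  CH2 → C:1 H:2
  CH2 → C:1 H:2
  CH2 → C:1 H:2
  CH2 → C:1 H:2
  CH2 → C:1 H:2
  CH2 → C:1 H:2
  CH2 → C:1 H:2
  CH2 → C:1 H:2
  CH2SO3H → C:1 H:3 S:1 O:3
Element totals:
  C: 10
  H: 22
  O: 3
  S: 1

C10H22O3S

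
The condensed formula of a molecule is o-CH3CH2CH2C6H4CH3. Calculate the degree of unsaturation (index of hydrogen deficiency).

Element totals:
  C: 10
  H: 14
Molecular formula: C10H14.
DoU = (2C + 2 + N − H − X) / 2 = (2·10 + 2 + 0 − 14 − 0) / 2 = 4.

4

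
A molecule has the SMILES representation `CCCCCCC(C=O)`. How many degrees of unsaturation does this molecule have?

Atom tally by fragment:
  CH3 → C:1 H:3
  CH2 → C:1 H:2
  CH2 → C:1 H:2
  CH2 → C:1 H:2
  CH2 → C:1 H:2
  CH2 → C:1 H:2
  CH2CHO → C:2 H:3 O:1
Element totals:
  C: 8
  H: 16
  O: 1
Molecular formula: C8H16O.
DoU = (2C + 2 + N − H − X) / 2 = (2·8 + 2 + 0 − 16 − 0) / 2 = 1.

1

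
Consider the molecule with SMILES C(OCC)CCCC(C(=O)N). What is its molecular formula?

C8H17NO2

Atom tally by fragment:
  C2H5OCH2 → C:3 H:7 O:1
  CH2 → C:1 H:2
  CH2 → C:1 H:2
  CH2 → C:1 H:2
  CH2CONH2 → C:2 H:4 O:1 N:1
Element totals:
  C: 8
  H: 17
  N: 1
  O: 2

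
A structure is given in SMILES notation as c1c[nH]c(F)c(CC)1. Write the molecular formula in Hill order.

Atom tally by fragment:
  pyrrole ring core → C:4 H:5 N:1
  (− 2 ring H displaced by substituents)
  + F → F:1
  + C2H5 → C:2 H:5
Element totals:
  C: 6
  H: 8
  F: 1
  N: 1

C6H8FN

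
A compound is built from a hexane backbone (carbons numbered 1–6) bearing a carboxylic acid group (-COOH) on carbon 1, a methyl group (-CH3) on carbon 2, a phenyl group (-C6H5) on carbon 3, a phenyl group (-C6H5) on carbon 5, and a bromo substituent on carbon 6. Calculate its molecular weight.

Atom tally by fragment:
  HOOCCH2 → C:2 H:3 O:2
  CH(CH3) → C:2 H:4
  CH(C6H5) → C:7 H:6
  CH2 → C:1 H:2
  CH(C6H5) → C:7 H:6
  CH2Br → C:1 H:2 Br:1
Element totals:
  C: 20
  H: 23
  Br: 1
  O: 2
Molecular formula: C20H23BrO2.
  M = 20(12.011) + 23(1.008) + 79.904 + 2(15.999)
    = 240.220 + 23.184 + 79.904 + 31.998 = 375.306

375.31 g/mol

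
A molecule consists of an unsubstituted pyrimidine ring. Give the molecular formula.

C4H4N2

Atom tally by fragment:
  pyrimidine ring core → C:4 H:4 N:2
Element totals:
  C: 4
  H: 4
  N: 2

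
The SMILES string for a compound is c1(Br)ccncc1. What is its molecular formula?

C5H4BrN

Atom tally by fragment:
  pyridine ring core → C:5 H:5 N:1
  (− 1 ring H displaced by substituents)
  + Br → Br:1
Element totals:
  C: 5
  H: 4
  Br: 1
  N: 1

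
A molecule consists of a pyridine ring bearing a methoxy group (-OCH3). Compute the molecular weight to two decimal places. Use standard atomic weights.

109.13 g/mol

Atom tally by fragment:
  pyridine ring core → C:5 H:5 N:1
  (− 1 ring H displaced by substituents)
  + OCH3 → C:1 H:3 O:1
Element totals:
  C: 6
  H: 7
  N: 1
  O: 1
Molecular formula: C6H7NO.
  M = 6(12.011) + 7(1.008) + 14.007 + 15.999
    = 72.066 + 7.056 + 14.007 + 15.999 = 109.128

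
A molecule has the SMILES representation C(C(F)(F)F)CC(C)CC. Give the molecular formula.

Atom tally by fragment:
  F3CCH2 → C:2 H:2 F:3
  CH2 → C:1 H:2
  CH(CH3) → C:2 H:4
  CH2 → C:1 H:2
  CH3 → C:1 H:3
Element totals:
  C: 7
  H: 13
  F: 3

C7H13F3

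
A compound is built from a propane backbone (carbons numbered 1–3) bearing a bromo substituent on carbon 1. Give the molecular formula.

Atom tally by fragment:
  BrCH2 → C:1 H:2 Br:1
  CH2 → C:1 H:2
  CH3 → C:1 H:3
Element totals:
  C: 3
  H: 7
  Br: 1

C3H7Br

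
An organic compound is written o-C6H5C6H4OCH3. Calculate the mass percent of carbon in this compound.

Atom tally by fragment:
  benzene ring core → C:6 H:6
  (− 2 ring H displaced by substituents)
  + C6H5 → C:6 H:5
  + OCH3 → C:1 H:3 O:1
Element totals:
  C: 13
  H: 12
  O: 1
Molecular formula: C13H12O.
Molar mass = 184.238 g/mol.
Mass from C: 13 × 12.011 = 156.143 g/mol.
%C = 156.143 / 184.238 × 100 = 84.75%.

84.75%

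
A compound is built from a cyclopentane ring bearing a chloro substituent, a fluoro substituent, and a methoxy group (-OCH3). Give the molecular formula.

Atom tally by fragment:
  cyclopentane ring core → C:5 H:10
  (− 3 ring H displaced by substituents)
  + Cl → Cl:1
  + F → F:1
  + OCH3 → C:1 H:3 O:1
Element totals:
  C: 6
  H: 10
  Cl: 1
  F: 1
  O: 1

C6H10ClFO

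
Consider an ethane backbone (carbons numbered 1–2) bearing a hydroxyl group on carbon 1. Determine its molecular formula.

Atom tally by fragment:
  HOCH2 → C:1 H:3 O:1
  CH3 → C:1 H:3
Element totals:
  C: 2
  H: 6
  O: 1

C2H6O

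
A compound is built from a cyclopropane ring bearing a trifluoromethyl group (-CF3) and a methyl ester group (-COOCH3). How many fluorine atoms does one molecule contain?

3

Atom tally by fragment:
  cyclopropane ring core → C:3 H:6
  (− 2 ring H displaced by substituents)
  + CF3 → C:1 F:3
  + COOCH3 → C:2 H:3 O:2
Element totals:
  C: 6
  H: 7
  F: 3
  O: 2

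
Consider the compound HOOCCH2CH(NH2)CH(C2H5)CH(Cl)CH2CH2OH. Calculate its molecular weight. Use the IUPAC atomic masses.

223.70 g/mol

Atom tally by fragment:
  HOOCCH2 → C:2 H:3 O:2
  CH(NH2) → C:1 H:3 N:1
  CH(C2H5) → C:3 H:6
  CH(Cl) → C:1 H:1 Cl:1
  CH2CH2OH → C:2 H:5 O:1
Element totals:
  C: 9
  H: 18
  Cl: 1
  N: 1
  O: 3
Molecular formula: C9H18ClNO3.
  M = 9(12.011) + 18(1.008) + 35.45 + 14.007 + 3(15.999)
    = 108.099 + 18.144 + 35.450 + 14.007 + 47.997 = 223.697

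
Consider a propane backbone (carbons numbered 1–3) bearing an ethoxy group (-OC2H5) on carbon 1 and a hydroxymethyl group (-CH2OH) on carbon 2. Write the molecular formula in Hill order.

Atom tally by fragment:
  C2H5OCH2 → C:3 H:7 O:1
  CH(CH2OH) → C:2 H:4 O:1
  CH3 → C:1 H:3
Element totals:
  C: 6
  H: 14
  O: 2

C6H14O2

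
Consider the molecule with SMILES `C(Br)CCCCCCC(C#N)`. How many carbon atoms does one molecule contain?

Atom tally by fragment:
  BrCH2 → C:1 H:2 Br:1
  CH2 → C:1 H:2
  CH2 → C:1 H:2
  CH2 → C:1 H:2
  CH2 → C:1 H:2
  CH2 → C:1 H:2
  CH2 → C:1 H:2
  CH2CN → C:2 H:2 N:1
Element totals:
  C: 9
  H: 16
  Br: 1
  N: 1

9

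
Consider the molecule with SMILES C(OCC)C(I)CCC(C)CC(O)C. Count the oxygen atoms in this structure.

Atom tally by fragment:
  C2H5OCH2 → C:3 H:7 O:1
  CH(I) → C:1 H:1 I:1
  CH2 → C:1 H:2
  CH2 → C:1 H:2
  CH(CH3) → C:2 H:4
  CH2 → C:1 H:2
  CH(OH) → C:1 H:2 O:1
  CH3 → C:1 H:3
Element totals:
  C: 11
  H: 23
  I: 1
  O: 2

2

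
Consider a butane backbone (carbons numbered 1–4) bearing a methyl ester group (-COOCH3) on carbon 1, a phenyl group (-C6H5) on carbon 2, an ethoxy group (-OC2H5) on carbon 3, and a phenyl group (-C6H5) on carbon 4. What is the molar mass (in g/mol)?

Atom tally by fragment:
  CH3OOCCH2 → C:3 H:5 O:2
  CH(C6H5) → C:7 H:6
  CH(OC2H5) → C:3 H:6 O:1
  CH2C6H5 → C:7 H:7
Element totals:
  C: 20
  H: 24
  O: 3
Molecular formula: C20H24O3.
  M = 20(12.011) + 24(1.008) + 3(15.999)
    = 240.220 + 24.192 + 47.997 = 312.409

312.41 g/mol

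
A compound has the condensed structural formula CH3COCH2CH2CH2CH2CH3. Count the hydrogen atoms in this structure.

14

Atom tally by fragment:
  CH3COCH2 → C:3 H:5 O:1
  CH2 → C:1 H:2
  CH2 → C:1 H:2
  CH2 → C:1 H:2
  CH3 → C:1 H:3
Element totals:
  C: 7
  H: 14
  O: 1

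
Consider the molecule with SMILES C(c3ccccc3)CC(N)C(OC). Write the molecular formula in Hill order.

Atom tally by fragment:
  C6H5CH2 → C:7 H:7
  CH2 → C:1 H:2
  CH(NH2) → C:1 H:3 N:1
  CH2OCH3 → C:2 H:5 O:1
Element totals:
  C: 11
  H: 17
  N: 1
  O: 1

C11H17NO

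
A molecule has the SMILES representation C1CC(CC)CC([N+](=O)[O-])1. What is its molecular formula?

C7H13NO2

Atom tally by fragment:
  cyclopentane ring core → C:5 H:10
  (− 2 ring H displaced by substituents)
  + C2H5 → C:2 H:5
  + NO2 → N:1 O:2
Element totals:
  C: 7
  H: 13
  N: 1
  O: 2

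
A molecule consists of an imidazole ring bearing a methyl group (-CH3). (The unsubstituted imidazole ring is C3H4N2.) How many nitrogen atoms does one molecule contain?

2

Atom tally by fragment:
  imidazole ring core → C:3 H:4 N:2
  (− 1 ring H displaced by substituents)
  + CH3 → C:1 H:3
Element totals:
  C: 4
  H: 6
  N: 2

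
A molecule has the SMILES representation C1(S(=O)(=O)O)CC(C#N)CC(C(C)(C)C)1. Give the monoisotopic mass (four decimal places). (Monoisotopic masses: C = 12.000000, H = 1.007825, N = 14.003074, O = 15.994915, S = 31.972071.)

231.0929

Atom tally by fragment:
  cyclopentane ring core → C:5 H:10
  (− 3 ring H displaced by substituents)
  + SO3H → S:1 O:3 H:1
  + CN → C:1 N:1
  + C(CH3)3 → C:4 H:9
Element totals:
  C: 10
  H: 17
  N: 1
  O: 3
  S: 1
Molecular formula: C10H17NO3S.
  M = 10(12.0) + 17(1.007825) + 14.003074 + 3(15.994915) + 31.972071
    = 120.000000 + 17.133025 + 14.003074 + 47.984745 + 31.972071 = 231.092915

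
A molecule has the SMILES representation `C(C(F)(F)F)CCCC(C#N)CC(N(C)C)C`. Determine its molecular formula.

Atom tally by fragment:
  F3CCH2 → C:2 H:2 F:3
  CH2 → C:1 H:2
  CH2 → C:1 H:2
  CH2 → C:1 H:2
  CH(CN) → C:2 H:1 N:1
  CH2 → C:1 H:2
  CH(N(CH3)2) → C:3 H:7 N:1
  CH3 → C:1 H:3
Element totals:
  C: 12
  H: 21
  F: 3
  N: 2

C12H21F3N2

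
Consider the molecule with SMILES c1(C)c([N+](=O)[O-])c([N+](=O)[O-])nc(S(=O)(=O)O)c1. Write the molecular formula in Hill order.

Atom tally by fragment:
  pyridine ring core → C:5 H:5 N:1
  (− 4 ring H displaced by substituents)
  + CH3 → C:1 H:3
  + NO2 → N:1 O:2
  + NO2 → N:1 O:2
  + SO3H → S:1 O:3 H:1
Element totals:
  C: 6
  H: 5
  N: 3
  O: 7
  S: 1

C6H5N3O7S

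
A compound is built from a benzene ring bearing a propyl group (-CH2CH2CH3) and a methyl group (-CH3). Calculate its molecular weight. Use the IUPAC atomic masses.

134.22 g/mol

Atom tally by fragment:
  benzene ring core → C:6 H:6
  (− 2 ring H displaced by substituents)
  + CH2CH2CH3 → C:3 H:7
  + CH3 → C:1 H:3
Element totals:
  C: 10
  H: 14
Molecular formula: C10H14.
  M = 10(12.011) + 14(1.008)
    = 120.110 + 14.112 = 134.222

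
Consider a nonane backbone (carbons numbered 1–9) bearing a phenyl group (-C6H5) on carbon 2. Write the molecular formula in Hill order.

C15H24

Atom tally by fragment:
  CH3 → C:1 H:3
  CH(C6H5) → C:7 H:6
  CH2 → C:1 H:2
  CH2 → C:1 H:2
  CH2 → C:1 H:2
  CH2 → C:1 H:2
  CH2 → C:1 H:2
  CH2 → C:1 H:2
  CH3 → C:1 H:3
Element totals:
  C: 15
  H: 24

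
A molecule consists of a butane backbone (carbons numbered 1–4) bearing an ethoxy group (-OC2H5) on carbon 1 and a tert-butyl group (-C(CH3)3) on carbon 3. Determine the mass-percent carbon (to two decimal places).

75.88%

Atom tally by fragment:
  C2H5OCH2 → C:3 H:7 O:1
  CH2 → C:1 H:2
  CH(C(CH3)3) → C:5 H:10
  CH3 → C:1 H:3
Element totals:
  C: 10
  H: 22
  O: 1
Molecular formula: C10H22O.
Molar mass = 158.285 g/mol.
Mass from C: 10 × 12.011 = 120.110 g/mol.
%C = 120.110 / 158.285 × 100 = 75.88%.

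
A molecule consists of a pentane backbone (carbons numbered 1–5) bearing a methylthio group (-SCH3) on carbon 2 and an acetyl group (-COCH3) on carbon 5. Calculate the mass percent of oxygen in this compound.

Atom tally by fragment:
  CH3 → C:1 H:3
  CH(SCH3) → C:2 H:4 S:1
  CH2 → C:1 H:2
  CH2 → C:1 H:2
  CH2COCH3 → C:3 H:5 O:1
Element totals:
  C: 8
  H: 16
  O: 1
  S: 1
Molecular formula: C8H16OS.
Molar mass = 160.275 g/mol.
Mass from O: 1 × 15.999 = 15.999 g/mol.
%O = 15.999 / 160.275 × 100 = 9.98%.

9.98%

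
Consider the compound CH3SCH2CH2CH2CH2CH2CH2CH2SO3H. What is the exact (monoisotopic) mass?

Element totals:
  C: 8
  H: 18
  O: 3
  S: 2
Molecular formula: C8H18O3S2.
  M = 8(12.0) + 18(1.007825) + 3(15.994915) + 2(31.972071)
    = 96.000000 + 18.140850 + 47.984745 + 63.944142 = 226.069737

226.0697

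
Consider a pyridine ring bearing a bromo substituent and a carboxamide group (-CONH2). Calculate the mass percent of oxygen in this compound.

Atom tally by fragment:
  pyridine ring core → C:5 H:5 N:1
  (− 2 ring H displaced by substituents)
  + Br → Br:1
  + CONH2 → C:1 H:2 O:1 N:1
Element totals:
  C: 6
  H: 5
  Br: 1
  N: 2
  O: 1
Molecular formula: C6H5BrN2O.
Molar mass = 201.023 g/mol.
Mass from O: 1 × 15.999 = 15.999 g/mol.
%O = 15.999 / 201.023 × 100 = 7.96%.

7.96%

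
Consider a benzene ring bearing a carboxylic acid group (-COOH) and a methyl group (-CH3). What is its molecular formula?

C8H8O2

Atom tally by fragment:
  benzene ring core → C:6 H:6
  (− 2 ring H displaced by substituents)
  + COOH → C:1 H:1 O:2
  + CH3 → C:1 H:3
Element totals:
  C: 8
  H: 8
  O: 2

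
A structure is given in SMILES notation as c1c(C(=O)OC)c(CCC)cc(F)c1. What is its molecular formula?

C11H13FO2

Atom tally by fragment:
  benzene ring core → C:6 H:6
  (− 3 ring H displaced by substituents)
  + COOCH3 → C:2 H:3 O:2
  + CH2CH2CH3 → C:3 H:7
  + F → F:1
Element totals:
  C: 11
  H: 13
  F: 1
  O: 2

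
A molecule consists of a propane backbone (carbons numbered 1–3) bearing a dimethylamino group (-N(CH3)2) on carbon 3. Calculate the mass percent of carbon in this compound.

68.90%

Atom tally by fragment:
  CH3 → C:1 H:3
  CH2 → C:1 H:2
  CH2N(CH3)2 → C:3 H:8 N:1
Element totals:
  C: 5
  H: 13
  N: 1
Molecular formula: C5H13N.
Molar mass = 87.166 g/mol.
Mass from C: 5 × 12.011 = 60.055 g/mol.
%C = 60.055 / 87.166 × 100 = 68.90%.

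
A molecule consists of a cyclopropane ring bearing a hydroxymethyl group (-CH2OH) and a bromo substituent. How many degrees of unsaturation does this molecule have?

1

Atom tally by fragment:
  cyclopropane ring core → C:3 H:6
  (− 2 ring H displaced by substituents)
  + CH2OH → C:1 H:3 O:1
  + Br → Br:1
Element totals:
  C: 4
  H: 7
  Br: 1
  O: 1
Molecular formula: C4H7BrO.
DoU = (2C + 2 + N − H − X) / 2 = (2·4 + 2 + 0 − 7 − 1) / 2 = 1.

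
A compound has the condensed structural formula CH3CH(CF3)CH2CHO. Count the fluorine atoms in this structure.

Atom tally by fragment:
  CH3 → C:1 H:3
  CH(CF3) → C:2 H:1 F:3
  CH2CHO → C:2 H:3 O:1
Element totals:
  C: 5
  H: 7
  F: 3
  O: 1

3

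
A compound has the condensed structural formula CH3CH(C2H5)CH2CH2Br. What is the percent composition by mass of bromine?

48.40%

Atom tally by fragment:
  CH3 → C:1 H:3
  CH(C2H5) → C:3 H:6
  CH2 → C:1 H:2
  CH2Br → C:1 H:2 Br:1
Element totals:
  C: 6
  H: 13
  Br: 1
Molecular formula: C6H13Br.
Molar mass = 165.074 g/mol.
Mass from Br: 1 × 79.904 = 79.904 g/mol.
%Br = 79.904 / 165.074 × 100 = 48.40%.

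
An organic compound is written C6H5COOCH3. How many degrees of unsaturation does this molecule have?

Element totals:
  C: 8
  H: 8
  O: 2
Molecular formula: C8H8O2.
DoU = (2C + 2 + N − H − X) / 2 = (2·8 + 2 + 0 − 8 − 0) / 2 = 5.

5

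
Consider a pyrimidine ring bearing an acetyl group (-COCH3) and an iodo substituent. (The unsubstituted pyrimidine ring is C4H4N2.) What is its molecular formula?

Atom tally by fragment:
  pyrimidine ring core → C:4 H:4 N:2
  (− 2 ring H displaced by substituents)
  + COCH3 → C:2 H:3 O:1
  + I → I:1
Element totals:
  C: 6
  H: 5
  I: 1
  N: 2
  O: 1

C6H5IN2O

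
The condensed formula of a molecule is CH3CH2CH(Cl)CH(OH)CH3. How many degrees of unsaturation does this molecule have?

Atom tally by fragment:
  CH3 → C:1 H:3
  CH2 → C:1 H:2
  CH(Cl) → C:1 H:1 Cl:1
  CH(OH) → C:1 H:2 O:1
  CH3 → C:1 H:3
Element totals:
  C: 5
  H: 11
  Cl: 1
  O: 1
Molecular formula: C5H11ClO.
DoU = (2C + 2 + N − H − X) / 2 = (2·5 + 2 + 0 − 11 − 1) / 2 = 0.

0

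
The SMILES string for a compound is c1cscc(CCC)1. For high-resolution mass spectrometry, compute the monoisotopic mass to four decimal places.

Atom tally by fragment:
  thiophene ring core → C:4 H:4 S:1
  (− 1 ring H displaced by substituents)
  + CH2CH2CH3 → C:3 H:7
Element totals:
  C: 7
  H: 10
  S: 1
Molecular formula: C7H10S.
  M = 7(12.0) + 10(1.007825) + 31.972071
    = 84.000000 + 10.078250 + 31.972071 = 126.050321

126.0503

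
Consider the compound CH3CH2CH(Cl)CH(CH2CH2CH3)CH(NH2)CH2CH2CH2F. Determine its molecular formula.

C11H23ClFN

Element totals:
  C: 11
  H: 23
  Cl: 1
  F: 1
  N: 1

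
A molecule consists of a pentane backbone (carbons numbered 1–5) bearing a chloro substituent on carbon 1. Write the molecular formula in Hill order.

C5H11Cl

Atom tally by fragment:
  ClCH2 → C:1 H:2 Cl:1
  CH2 → C:1 H:2
  CH2 → C:1 H:2
  CH2 → C:1 H:2
  CH3 → C:1 H:3
Element totals:
  C: 5
  H: 11
  Cl: 1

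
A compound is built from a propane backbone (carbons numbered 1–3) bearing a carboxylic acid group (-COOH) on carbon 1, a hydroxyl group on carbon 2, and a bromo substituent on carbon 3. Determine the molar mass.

183.00 g/mol

Atom tally by fragment:
  HOOCCH2 → C:2 H:3 O:2
  CH(OH) → C:1 H:2 O:1
  CH2Br → C:1 H:2 Br:1
Element totals:
  C: 4
  H: 7
  Br: 1
  O: 3
Molecular formula: C4H7BrO3.
  M = 4(12.011) + 7(1.008) + 79.904 + 3(15.999)
    = 48.044 + 7.056 + 79.904 + 47.997 = 183.001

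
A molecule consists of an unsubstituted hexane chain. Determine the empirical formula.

C3H7

Atom tally by fragment:
  CH3 → C:1 H:3
  CH2 → C:1 H:2
  CH2 → C:1 H:2
  CH2 → C:1 H:2
  CH2 → C:1 H:2
  CH3 → C:1 H:3
Element totals:
  C: 6
  H: 14
Molecular formula: C6H14.
gcd of subscripts = 2; dividing each by 2:
  C: 6/2 = 3
  H: 14/2 = 7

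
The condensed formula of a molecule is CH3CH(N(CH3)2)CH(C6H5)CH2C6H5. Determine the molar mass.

253.39 g/mol

Atom tally by fragment:
  CH3 → C:1 H:3
  CH(N(CH3)2) → C:3 H:7 N:1
  CH(C6H5) → C:7 H:6
  CH2C6H5 → C:7 H:7
Element totals:
  C: 18
  H: 23
  N: 1
Molecular formula: C18H23N.
  M = 18(12.011) + 23(1.008) + 14.007
    = 216.198 + 23.184 + 14.007 = 253.389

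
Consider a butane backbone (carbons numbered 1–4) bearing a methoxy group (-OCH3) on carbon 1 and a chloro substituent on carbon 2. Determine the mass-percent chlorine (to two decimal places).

Atom tally by fragment:
  CH3OCH2 → C:2 H:5 O:1
  CH(Cl) → C:1 H:1 Cl:1
  CH2 → C:1 H:2
  CH3 → C:1 H:3
Element totals:
  C: 5
  H: 11
  Cl: 1
  O: 1
Molecular formula: C5H11ClO.
Molar mass = 122.592 g/mol.
Mass from Cl: 1 × 35.45 = 35.450 g/mol.
%Cl = 35.450 / 122.592 × 100 = 28.92%.

28.92%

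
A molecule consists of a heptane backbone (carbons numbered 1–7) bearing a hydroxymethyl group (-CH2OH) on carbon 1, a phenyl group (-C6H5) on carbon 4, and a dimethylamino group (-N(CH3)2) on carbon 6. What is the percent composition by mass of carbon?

Atom tally by fragment:
  HOCH2CH2 → C:2 H:5 O:1
  CH2 → C:1 H:2
  CH2 → C:1 H:2
  CH(C6H5) → C:7 H:6
  CH2 → C:1 H:2
  CH(N(CH3)2) → C:3 H:7 N:1
  CH3 → C:1 H:3
Element totals:
  C: 16
  H: 27
  N: 1
  O: 1
Molecular formula: C16H27NO.
Molar mass = 249.398 g/mol.
Mass from C: 16 × 12.011 = 192.176 g/mol.
%C = 192.176 / 249.398 × 100 = 77.06%.

77.06%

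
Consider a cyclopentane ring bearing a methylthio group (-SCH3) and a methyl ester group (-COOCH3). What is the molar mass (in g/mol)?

Atom tally by fragment:
  cyclopentane ring core → C:5 H:10
  (− 2 ring H displaced by substituents)
  + SCH3 → C:1 H:3 S:1
  + COOCH3 → C:2 H:3 O:2
Element totals:
  C: 8
  H: 14
  O: 2
  S: 1
Molecular formula: C8H14O2S.
  M = 8(12.011) + 14(1.008) + 2(15.999) + 32.06
    = 96.088 + 14.112 + 31.998 + 32.060 = 174.258

174.26 g/mol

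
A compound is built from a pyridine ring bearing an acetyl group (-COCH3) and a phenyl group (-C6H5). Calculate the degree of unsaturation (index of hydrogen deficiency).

Atom tally by fragment:
  pyridine ring core → C:5 H:5 N:1
  (− 2 ring H displaced by substituents)
  + COCH3 → C:2 H:3 O:1
  + C6H5 → C:6 H:5
Element totals:
  C: 13
  H: 11
  N: 1
  O: 1
Molecular formula: C13H11NO.
DoU = (2C + 2 + N − H − X) / 2 = (2·13 + 2 + 1 − 11 − 0) / 2 = 9.

9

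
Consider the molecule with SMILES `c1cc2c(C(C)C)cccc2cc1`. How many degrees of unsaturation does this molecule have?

7

Atom tally by fragment:
  naphthalene ring system core → C:10 H:8
  (− 1 ring H displaced by substituents)
  + CH(CH3)2 → C:3 H:7
Element totals:
  C: 13
  H: 14
Molecular formula: C13H14.
DoU = (2C + 2 + N − H − X) / 2 = (2·13 + 2 + 0 − 14 − 0) / 2 = 7.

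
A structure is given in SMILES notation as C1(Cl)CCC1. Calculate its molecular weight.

Atom tally by fragment:
  cyclobutane ring core → C:4 H:8
  (− 1 ring H displaced by substituents)
  + Cl → Cl:1
Element totals:
  C: 4
  H: 7
  Cl: 1
Molecular formula: C4H7Cl.
  M = 4(12.011) + 7(1.008) + 35.45
    = 48.044 + 7.056 + 35.450 = 90.550

90.55 g/mol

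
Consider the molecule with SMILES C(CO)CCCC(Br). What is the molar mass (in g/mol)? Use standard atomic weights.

181.07 g/mol

Atom tally by fragment:
  HOCH2CH2 → C:2 H:5 O:1
  CH2 → C:1 H:2
  CH2 → C:1 H:2
  CH2 → C:1 H:2
  CH2Br → C:1 H:2 Br:1
Element totals:
  C: 6
  H: 13
  Br: 1
  O: 1
Molecular formula: C6H13BrO.
  M = 6(12.011) + 13(1.008) + 79.904 + 15.999
    = 72.066 + 13.104 + 79.904 + 15.999 = 181.073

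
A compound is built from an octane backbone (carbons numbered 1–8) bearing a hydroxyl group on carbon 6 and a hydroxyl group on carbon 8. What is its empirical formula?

Atom tally by fragment:
  CH3 → C:1 H:3
  CH2 → C:1 H:2
  CH2 → C:1 H:2
  CH2 → C:1 H:2
  CH2 → C:1 H:2
  CH(OH) → C:1 H:2 O:1
  CH2 → C:1 H:2
  CH2OH → C:1 H:3 O:1
Element totals:
  C: 8
  H: 18
  O: 2
Molecular formula: C8H18O2.
gcd of subscripts = 2; dividing each by 2:
  C: 8/2 = 4
  H: 18/2 = 9
  O: 2/2 = 1

C4H9O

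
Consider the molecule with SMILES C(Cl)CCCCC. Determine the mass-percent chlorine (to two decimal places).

Atom tally by fragment:
  ClCH2 → C:1 H:2 Cl:1
  CH2 → C:1 H:2
  CH2 → C:1 H:2
  CH2 → C:1 H:2
  CH2 → C:1 H:2
  CH3 → C:1 H:3
Element totals:
  C: 6
  H: 13
  Cl: 1
Molecular formula: C6H13Cl.
Molar mass = 120.620 g/mol.
Mass from Cl: 1 × 35.45 = 35.450 g/mol.
%Cl = 35.450 / 120.620 × 100 = 29.39%.

29.39%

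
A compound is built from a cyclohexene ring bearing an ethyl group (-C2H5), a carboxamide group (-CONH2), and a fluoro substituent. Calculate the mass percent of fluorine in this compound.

Atom tally by fragment:
  cyclohexene ring core → C:6 H:10
  (− 3 ring H displaced by substituents)
  + C2H5 → C:2 H:5
  + CONH2 → C:1 H:2 O:1 N:1
  + F → F:1
Element totals:
  C: 9
  H: 14
  F: 1
  N: 1
  O: 1
Molecular formula: C9H14FNO.
Molar mass = 171.215 g/mol.
Mass from F: 1 × 18.998 = 18.998 g/mol.
%F = 18.998 / 171.215 × 100 = 11.10%.

11.10%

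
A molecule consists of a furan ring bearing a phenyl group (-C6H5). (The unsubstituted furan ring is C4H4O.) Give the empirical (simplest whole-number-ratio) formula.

Atom tally by fragment:
  furan ring core → C:4 H:4 O:1
  (− 1 ring H displaced by substituents)
  + C6H5 → C:6 H:5
Element totals:
  C: 10
  H: 8
  O: 1
Molecular formula: C10H8O.
gcd of subscripts (10, 8, 1) = 1, so the empirical formula equals the molecular formula.

C10H8O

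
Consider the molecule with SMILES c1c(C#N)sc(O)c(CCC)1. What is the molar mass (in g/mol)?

Atom tally by fragment:
  thiophene ring core → C:4 H:4 S:1
  (− 3 ring H displaced by substituents)
  + CN → C:1 N:1
  + OH → O:1 H:1
  + CH2CH2CH3 → C:3 H:7
Element totals:
  C: 8
  H: 9
  N: 1
  O: 1
  S: 1
Molecular formula: C8H9NOS.
  M = 8(12.011) + 9(1.008) + 14.007 + 15.999 + 32.06
    = 96.088 + 9.072 + 14.007 + 15.999 + 32.060 = 167.226

167.23 g/mol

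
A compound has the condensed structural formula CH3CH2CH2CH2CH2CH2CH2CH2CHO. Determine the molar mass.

142.24 g/mol

Element totals:
  C: 9
  H: 18
  O: 1
Molecular formula: C9H18O.
  M = 9(12.011) + 18(1.008) + 15.999
    = 108.099 + 18.144 + 15.999 = 142.242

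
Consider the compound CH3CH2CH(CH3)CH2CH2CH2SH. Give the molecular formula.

Element totals:
  C: 7
  H: 16
  S: 1

C7H16S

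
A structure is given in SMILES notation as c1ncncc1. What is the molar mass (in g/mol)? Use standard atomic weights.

80.09 g/mol

Atom tally by fragment:
  pyrimidine ring core → C:4 H:4 N:2
Element totals:
  C: 4
  H: 4
  N: 2
Molecular formula: C4H4N2.
  M = 4(12.011) + 4(1.008) + 2(14.007)
    = 48.044 + 4.032 + 28.014 = 80.090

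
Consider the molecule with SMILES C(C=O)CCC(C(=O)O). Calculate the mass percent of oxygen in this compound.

36.88%

Atom tally by fragment:
  OHCCH2 → C:2 H:3 O:1
  CH2 → C:1 H:2
  CH2 → C:1 H:2
  CH2COOH → C:2 H:3 O:2
Element totals:
  C: 6
  H: 10
  O: 3
Molecular formula: C6H10O3.
Molar mass = 130.143 g/mol.
Mass from O: 3 × 15.999 = 47.997 g/mol.
%O = 47.997 / 130.143 × 100 = 36.88%.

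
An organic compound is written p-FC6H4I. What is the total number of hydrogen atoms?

4

Atom tally by fragment:
  benzene ring core → C:6 H:6
  (− 2 ring H displaced by substituents)
  + F → F:1
  + I → I:1
Element totals:
  C: 6
  H: 4
  F: 1
  I: 1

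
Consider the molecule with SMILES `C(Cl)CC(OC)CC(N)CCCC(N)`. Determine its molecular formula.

Atom tally by fragment:
  ClCH2 → C:1 H:2 Cl:1
  CH2 → C:1 H:2
  CH(OCH3) → C:2 H:4 O:1
  CH2 → C:1 H:2
  CH(NH2) → C:1 H:3 N:1
  CH2 → C:1 H:2
  CH2 → C:1 H:2
  CH2 → C:1 H:2
  CH2NH2 → C:1 H:4 N:1
Element totals:
  C: 10
  H: 23
  Cl: 1
  N: 2
  O: 1

C10H23ClN2O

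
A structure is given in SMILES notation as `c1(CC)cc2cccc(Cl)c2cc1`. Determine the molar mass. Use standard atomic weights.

190.67 g/mol

Atom tally by fragment:
  naphthalene ring system core → C:10 H:8
  (− 2 ring H displaced by substituents)
  + C2H5 → C:2 H:5
  + Cl → Cl:1
Element totals:
  C: 12
  H: 11
  Cl: 1
Molecular formula: C12H11Cl.
  M = 12(12.011) + 11(1.008) + 35.45
    = 144.132 + 11.088 + 35.450 = 190.670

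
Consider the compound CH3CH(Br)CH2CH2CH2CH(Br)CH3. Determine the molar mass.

258.00 g/mol

Element totals:
  C: 7
  H: 14
  Br: 2
Molecular formula: C7H14Br2.
  M = 7(12.011) + 14(1.008) + 2(79.904)
    = 84.077 + 14.112 + 159.808 = 257.997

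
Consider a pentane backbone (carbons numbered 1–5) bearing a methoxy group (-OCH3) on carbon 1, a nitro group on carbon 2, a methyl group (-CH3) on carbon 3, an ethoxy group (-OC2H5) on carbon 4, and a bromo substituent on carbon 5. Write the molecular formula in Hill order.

C9H18BrNO4

Atom tally by fragment:
  CH3OCH2 → C:2 H:5 O:1
  CH(NO2) → C:1 H:1 N:1 O:2
  CH(CH3) → C:2 H:4
  CH(OC2H5) → C:3 H:6 O:1
  CH2Br → C:1 H:2 Br:1
Element totals:
  C: 9
  H: 18
  Br: 1
  N: 1
  O: 4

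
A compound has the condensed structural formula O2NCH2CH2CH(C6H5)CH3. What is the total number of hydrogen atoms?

Atom tally by fragment:
  O2NCH2 → C:1 H:2 N:1 O:2
  CH2 → C:1 H:2
  CH(C6H5) → C:7 H:6
  CH3 → C:1 H:3
Element totals:
  C: 10
  H: 13
  N: 1
  O: 2

13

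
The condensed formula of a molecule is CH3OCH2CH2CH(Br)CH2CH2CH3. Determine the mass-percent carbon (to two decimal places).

43.09%

Atom tally by fragment:
  CH3OCH2 → C:2 H:5 O:1
  CH2 → C:1 H:2
  CH(Br) → C:1 H:1 Br:1
  CH2 → C:1 H:2
  CH2 → C:1 H:2
  CH3 → C:1 H:3
Element totals:
  C: 7
  H: 15
  Br: 1
  O: 1
Molecular formula: C7H15BrO.
Molar mass = 195.100 g/mol.
Mass from C: 7 × 12.011 = 84.077 g/mol.
%C = 84.077 / 195.100 × 100 = 43.09%.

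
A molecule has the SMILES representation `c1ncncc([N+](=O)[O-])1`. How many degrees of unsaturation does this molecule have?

Atom tally by fragment:
  pyrimidine ring core → C:4 H:4 N:2
  (− 1 ring H displaced by substituents)
  + NO2 → N:1 O:2
Element totals:
  C: 4
  H: 3
  N: 3
  O: 2
Molecular formula: C4H3N3O2.
DoU = (2C + 2 + N − H − X) / 2 = (2·4 + 2 + 3 − 3 − 0) / 2 = 5.

5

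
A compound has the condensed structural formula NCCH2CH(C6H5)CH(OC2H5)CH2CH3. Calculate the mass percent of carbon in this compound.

77.38%

Element totals:
  C: 14
  H: 19
  N: 1
  O: 1
Molecular formula: C14H19NO.
Molar mass = 217.312 g/mol.
Mass from C: 14 × 12.011 = 168.154 g/mol.
%C = 168.154 / 217.312 × 100 = 77.38%.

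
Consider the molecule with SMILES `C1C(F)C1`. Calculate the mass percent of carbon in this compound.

Atom tally by fragment:
  cyclopropane ring core → C:3 H:6
  (− 1 ring H displaced by substituents)
  + F → F:1
Element totals:
  C: 3
  H: 5
  F: 1
Molecular formula: C3H5F.
Molar mass = 60.071 g/mol.
Mass from C: 3 × 12.011 = 36.033 g/mol.
%C = 36.033 / 60.071 × 100 = 59.98%.

59.98%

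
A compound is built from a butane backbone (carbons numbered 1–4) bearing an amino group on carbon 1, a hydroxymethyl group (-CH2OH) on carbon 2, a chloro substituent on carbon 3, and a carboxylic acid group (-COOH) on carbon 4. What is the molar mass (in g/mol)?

181.62 g/mol

Atom tally by fragment:
  H2NCH2 → C:1 H:4 N:1
  CH(CH2OH) → C:2 H:4 O:1
  CH(Cl) → C:1 H:1 Cl:1
  CH2COOH → C:2 H:3 O:2
Element totals:
  C: 6
  H: 12
  Cl: 1
  N: 1
  O: 3
Molecular formula: C6H12ClNO3.
  M = 6(12.011) + 12(1.008) + 35.45 + 14.007 + 3(15.999)
    = 72.066 + 12.096 + 35.450 + 14.007 + 47.997 = 181.616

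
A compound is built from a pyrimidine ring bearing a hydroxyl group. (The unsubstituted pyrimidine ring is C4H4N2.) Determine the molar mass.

96.09 g/mol

Atom tally by fragment:
  pyrimidine ring core → C:4 H:4 N:2
  (− 1 ring H displaced by substituents)
  + OH → O:1 H:1
Element totals:
  C: 4
  H: 4
  N: 2
  O: 1
Molecular formula: C4H4N2O.
  M = 4(12.011) + 4(1.008) + 2(14.007) + 15.999
    = 48.044 + 4.032 + 28.014 + 15.999 = 96.089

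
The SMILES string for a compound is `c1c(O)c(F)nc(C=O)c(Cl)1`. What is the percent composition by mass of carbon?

41.05%

Atom tally by fragment:
  pyridine ring core → C:5 H:5 N:1
  (− 4 ring H displaced by substituents)
  + OH → O:1 H:1
  + F → F:1
  + CHO → C:1 H:1 O:1
  + Cl → Cl:1
Element totals:
  C: 6
  H: 3
  Cl: 1
  F: 1
  N: 1
  O: 2
Molecular formula: C6H3ClFNO2.
Molar mass = 175.543 g/mol.
Mass from C: 6 × 12.011 = 72.066 g/mol.
%C = 72.066 / 175.543 × 100 = 41.05%.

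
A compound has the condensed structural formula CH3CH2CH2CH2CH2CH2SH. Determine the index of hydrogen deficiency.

Element totals:
  C: 6
  H: 14
  S: 1
Molecular formula: C6H14S.
DoU = (2C + 2 + N − H − X) / 2 = (2·6 + 2 + 0 − 14 − 0) / 2 = 0.

0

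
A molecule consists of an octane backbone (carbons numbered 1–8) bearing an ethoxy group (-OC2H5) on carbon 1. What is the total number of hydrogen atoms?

22

Atom tally by fragment:
  C2H5OCH2 → C:3 H:7 O:1
  CH2 → C:1 H:2
  CH2 → C:1 H:2
  CH2 → C:1 H:2
  CH2 → C:1 H:2
  CH2 → C:1 H:2
  CH2 → C:1 H:2
  CH3 → C:1 H:3
Element totals:
  C: 10
  H: 22
  O: 1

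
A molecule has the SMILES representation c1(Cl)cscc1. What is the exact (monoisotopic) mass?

Atom tally by fragment:
  thiophene ring core → C:4 H:4 S:1
  (− 1 ring H displaced by substituents)
  + Cl → Cl:1
Element totals:
  C: 4
  H: 3
  Cl: 1
  S: 1
Molecular formula: C4H3ClS.
  M = 4(12.0) + 3(1.007825) + 34.968853 + 31.972071
    = 48.000000 + 3.023475 + 34.968853 + 31.972071 = 117.964399

117.9644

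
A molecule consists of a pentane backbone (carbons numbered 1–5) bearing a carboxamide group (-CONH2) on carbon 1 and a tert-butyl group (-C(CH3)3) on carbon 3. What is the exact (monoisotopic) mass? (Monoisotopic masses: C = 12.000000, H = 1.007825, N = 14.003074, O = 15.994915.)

Atom tally by fragment:
  H2NOCCH2 → C:2 H:4 O:1 N:1
  CH2 → C:1 H:2
  CH(C(CH3)3) → C:5 H:10
  CH2 → C:1 H:2
  CH3 → C:1 H:3
Element totals:
  C: 10
  H: 21
  N: 1
  O: 1
Molecular formula: C10H21NO.
  M = 10(12.0) + 21(1.007825) + 14.003074 + 15.994915
    = 120.000000 + 21.164325 + 14.003074 + 15.994915 = 171.162314

171.1623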